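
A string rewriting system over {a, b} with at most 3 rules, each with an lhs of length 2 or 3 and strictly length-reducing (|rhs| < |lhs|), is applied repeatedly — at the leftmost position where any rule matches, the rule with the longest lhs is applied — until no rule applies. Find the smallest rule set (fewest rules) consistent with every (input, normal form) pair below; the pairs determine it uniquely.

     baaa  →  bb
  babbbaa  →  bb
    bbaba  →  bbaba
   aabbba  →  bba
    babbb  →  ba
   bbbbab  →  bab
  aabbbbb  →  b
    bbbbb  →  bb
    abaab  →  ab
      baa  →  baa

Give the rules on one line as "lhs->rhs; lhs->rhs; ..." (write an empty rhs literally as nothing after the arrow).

  | baaa => bb
  | babbbaa => baaa => bb
  | bbaba
  | aabbba => bba

aaa->b; aab->; bbb->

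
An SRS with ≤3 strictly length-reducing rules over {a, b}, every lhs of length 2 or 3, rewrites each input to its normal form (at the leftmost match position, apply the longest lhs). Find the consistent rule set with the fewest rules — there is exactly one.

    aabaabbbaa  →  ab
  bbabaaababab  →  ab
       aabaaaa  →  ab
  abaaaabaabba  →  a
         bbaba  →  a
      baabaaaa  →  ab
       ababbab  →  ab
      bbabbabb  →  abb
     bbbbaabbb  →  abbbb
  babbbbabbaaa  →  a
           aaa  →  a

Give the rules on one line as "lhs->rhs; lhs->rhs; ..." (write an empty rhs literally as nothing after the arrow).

aa->a; ba->a; baa->ab

  | aabaabbbaa => abaabbbaa => aabbbbaa => abbbbaa => abbbab => abbab => abab => aab => ab
  | bbabaaababab => babaaababab => abaaababab => aabababab => abababab => aababab => ababab => aabab => abab => aab => ab
  | aabaaaa => abaaaa => aabaa => abaa => aab => ab
  | abaaaabaabba => aabaabaabba => abaabaabba => aabbaabba => abbaabba => ababbba => aabbba => abbba => abba => aba => aa => a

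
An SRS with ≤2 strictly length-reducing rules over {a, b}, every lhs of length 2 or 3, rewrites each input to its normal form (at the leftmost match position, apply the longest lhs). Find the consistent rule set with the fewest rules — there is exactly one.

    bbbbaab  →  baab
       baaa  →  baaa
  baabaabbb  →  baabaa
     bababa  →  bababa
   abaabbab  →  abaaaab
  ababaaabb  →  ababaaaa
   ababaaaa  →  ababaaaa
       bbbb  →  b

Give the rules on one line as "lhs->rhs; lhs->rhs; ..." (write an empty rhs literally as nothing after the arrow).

bb->a; bbb->

  | bbbbaab => baab
  | baaa
  | baabaabbb => baabaa
  | bababa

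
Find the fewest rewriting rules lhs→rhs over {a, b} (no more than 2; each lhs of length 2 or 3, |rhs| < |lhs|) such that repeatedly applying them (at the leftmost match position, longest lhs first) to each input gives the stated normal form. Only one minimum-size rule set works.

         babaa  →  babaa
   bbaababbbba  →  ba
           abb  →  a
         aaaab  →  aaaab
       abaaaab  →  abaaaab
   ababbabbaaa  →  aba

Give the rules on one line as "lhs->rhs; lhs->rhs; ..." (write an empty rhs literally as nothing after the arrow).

  | babaa
  | bbaababbbba => bbababbbba => bbbabbbba => babbbba => babba => babb => ba
  | abb => a
  | aaaab

bb->; bba->bb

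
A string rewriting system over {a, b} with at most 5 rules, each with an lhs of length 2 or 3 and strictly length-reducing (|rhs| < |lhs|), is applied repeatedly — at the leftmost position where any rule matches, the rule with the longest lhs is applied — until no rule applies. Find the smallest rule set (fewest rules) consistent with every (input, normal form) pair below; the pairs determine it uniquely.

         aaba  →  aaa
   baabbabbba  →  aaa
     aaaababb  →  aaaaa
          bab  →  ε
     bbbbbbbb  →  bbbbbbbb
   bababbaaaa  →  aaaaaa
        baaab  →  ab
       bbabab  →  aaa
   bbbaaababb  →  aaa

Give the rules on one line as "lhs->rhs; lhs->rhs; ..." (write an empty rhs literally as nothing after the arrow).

  | aaba => aaa
  | baabbabbba => bbabbba => aabbba => aabba => aaba => aaa
  | aaaababb => aaaaabb => aaaaab => aaaaa
  | bab => ε

aab->aa; baa->; bab->; bba->aa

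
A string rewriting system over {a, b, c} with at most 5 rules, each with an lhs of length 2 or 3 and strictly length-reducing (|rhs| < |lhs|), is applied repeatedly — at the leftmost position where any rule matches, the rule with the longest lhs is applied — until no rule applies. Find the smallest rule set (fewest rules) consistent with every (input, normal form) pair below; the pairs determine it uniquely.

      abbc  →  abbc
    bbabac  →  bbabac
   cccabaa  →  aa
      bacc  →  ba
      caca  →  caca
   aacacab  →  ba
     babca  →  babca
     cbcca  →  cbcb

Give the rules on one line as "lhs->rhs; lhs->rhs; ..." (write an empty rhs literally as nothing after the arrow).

aac->b; cab->; cc->; cca->cb

  | abbc
  | bbabac
  | cccabaa => cabaa => aa
  | bacc => ba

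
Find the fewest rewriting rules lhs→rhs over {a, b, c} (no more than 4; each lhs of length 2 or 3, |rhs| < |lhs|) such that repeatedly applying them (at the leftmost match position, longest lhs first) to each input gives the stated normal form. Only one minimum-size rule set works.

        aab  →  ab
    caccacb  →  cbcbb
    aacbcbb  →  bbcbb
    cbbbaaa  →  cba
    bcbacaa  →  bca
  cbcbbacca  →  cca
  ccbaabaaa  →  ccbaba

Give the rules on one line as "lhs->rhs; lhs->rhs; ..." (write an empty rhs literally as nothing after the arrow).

aa->a; ac->b; bba->; bcc->

  | aab => ab
  | caccacb => cbcacb => cbcbb
  | aacbcbb => acbcbb => bbcbb
  | cbbbaaa => cbaa => cba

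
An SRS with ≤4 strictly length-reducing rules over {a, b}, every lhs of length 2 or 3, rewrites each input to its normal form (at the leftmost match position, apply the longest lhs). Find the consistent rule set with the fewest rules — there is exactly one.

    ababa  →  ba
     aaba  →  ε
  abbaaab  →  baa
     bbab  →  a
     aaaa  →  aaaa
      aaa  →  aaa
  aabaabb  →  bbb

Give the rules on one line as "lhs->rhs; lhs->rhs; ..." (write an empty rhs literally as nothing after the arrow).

ab->; aba->b; bab->a; bba->ba

  | ababa => bba => ba
  | aaba => ab => ε
  | abbaaab => baaab => baa
  | bbab => bab => a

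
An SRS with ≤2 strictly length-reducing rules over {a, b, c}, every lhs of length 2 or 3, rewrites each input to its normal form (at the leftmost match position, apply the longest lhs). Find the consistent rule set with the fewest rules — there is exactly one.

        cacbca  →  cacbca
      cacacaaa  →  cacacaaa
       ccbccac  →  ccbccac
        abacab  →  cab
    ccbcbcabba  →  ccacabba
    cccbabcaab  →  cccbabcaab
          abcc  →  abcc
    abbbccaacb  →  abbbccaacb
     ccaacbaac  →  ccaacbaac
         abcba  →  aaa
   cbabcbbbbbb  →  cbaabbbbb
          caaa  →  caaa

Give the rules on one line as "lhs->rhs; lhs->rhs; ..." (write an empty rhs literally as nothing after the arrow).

  | cacbca
  | cacacaaa
  | ccbccac
  | abacab => cab

aba->; bcb->a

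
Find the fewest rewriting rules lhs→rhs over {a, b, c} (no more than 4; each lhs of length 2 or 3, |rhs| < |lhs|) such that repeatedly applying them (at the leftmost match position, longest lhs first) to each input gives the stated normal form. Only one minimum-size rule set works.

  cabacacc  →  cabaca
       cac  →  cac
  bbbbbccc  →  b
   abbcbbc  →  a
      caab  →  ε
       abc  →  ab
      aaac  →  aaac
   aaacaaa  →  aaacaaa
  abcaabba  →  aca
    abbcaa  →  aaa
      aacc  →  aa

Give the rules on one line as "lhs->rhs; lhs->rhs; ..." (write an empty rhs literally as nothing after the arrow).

  | cabacacc => cabaca
  | cac
  | bbbbbccc => cbbbccc => ccbccc => bccc => bcc => bc => b
  | abbcbbc => accbbc => abbc => acc => a

aab->c; bb->c; bc->b; cc->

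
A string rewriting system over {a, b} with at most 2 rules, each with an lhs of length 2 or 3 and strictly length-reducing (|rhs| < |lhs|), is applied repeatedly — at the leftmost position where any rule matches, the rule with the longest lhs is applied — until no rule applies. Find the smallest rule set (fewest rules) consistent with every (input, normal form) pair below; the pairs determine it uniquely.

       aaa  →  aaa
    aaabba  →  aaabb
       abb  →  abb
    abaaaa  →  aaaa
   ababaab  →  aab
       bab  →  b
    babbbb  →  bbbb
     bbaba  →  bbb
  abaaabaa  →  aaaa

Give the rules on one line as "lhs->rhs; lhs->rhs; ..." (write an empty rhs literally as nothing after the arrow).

  | aaa
  | aaabba => aaabb
  | abb
  | abaaaa => aaaa

ba->; bba->bb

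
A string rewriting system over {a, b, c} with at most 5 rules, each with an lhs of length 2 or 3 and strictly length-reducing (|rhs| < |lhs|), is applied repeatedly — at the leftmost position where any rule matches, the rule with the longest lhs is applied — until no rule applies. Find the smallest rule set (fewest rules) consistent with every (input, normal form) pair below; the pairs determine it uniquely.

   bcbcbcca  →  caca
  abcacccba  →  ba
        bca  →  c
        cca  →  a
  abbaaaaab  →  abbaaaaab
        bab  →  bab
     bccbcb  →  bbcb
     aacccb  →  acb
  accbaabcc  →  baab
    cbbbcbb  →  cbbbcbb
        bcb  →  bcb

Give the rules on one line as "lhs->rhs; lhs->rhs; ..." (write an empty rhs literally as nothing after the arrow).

  | bcbcbcca => bcabcca => cbcca => caca
  | abcacccba => accccba => ccba => ba
  | bca => c
  | cca => a

acc->; bca->c; cbc->ca; cc->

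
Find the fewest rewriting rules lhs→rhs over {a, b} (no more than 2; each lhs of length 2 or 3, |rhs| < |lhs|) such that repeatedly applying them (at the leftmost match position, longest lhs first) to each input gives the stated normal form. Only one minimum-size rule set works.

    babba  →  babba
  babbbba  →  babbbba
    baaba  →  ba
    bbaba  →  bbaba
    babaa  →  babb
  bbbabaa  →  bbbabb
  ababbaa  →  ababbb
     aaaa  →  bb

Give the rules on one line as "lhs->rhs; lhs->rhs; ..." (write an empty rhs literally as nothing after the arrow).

  | babba
  | babbbba
  | baaba => ba
  | bbaba

aa->b; aab->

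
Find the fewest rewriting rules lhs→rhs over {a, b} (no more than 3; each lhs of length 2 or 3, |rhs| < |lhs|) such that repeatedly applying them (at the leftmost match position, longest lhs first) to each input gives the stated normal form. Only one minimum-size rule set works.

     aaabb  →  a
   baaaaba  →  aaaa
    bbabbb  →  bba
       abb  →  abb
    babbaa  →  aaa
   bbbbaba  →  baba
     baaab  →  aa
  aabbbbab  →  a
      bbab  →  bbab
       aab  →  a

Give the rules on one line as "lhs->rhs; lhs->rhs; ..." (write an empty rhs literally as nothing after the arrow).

  | aaabb => aab => a
  | baaaaba => aaaaba => aaaa
  | bbabbb => bba
  | abb

aab->a; baa->aa; bbb->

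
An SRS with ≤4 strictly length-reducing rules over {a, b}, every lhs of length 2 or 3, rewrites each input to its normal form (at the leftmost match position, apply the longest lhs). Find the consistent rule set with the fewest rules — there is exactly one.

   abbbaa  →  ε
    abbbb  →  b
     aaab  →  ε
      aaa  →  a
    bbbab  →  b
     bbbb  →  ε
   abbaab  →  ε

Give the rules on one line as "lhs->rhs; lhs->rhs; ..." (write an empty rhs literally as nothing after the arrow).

aa->; ab->; bb->

  | abbbaa => bbaa => aa => ε
  | abbbb => bbb => b
  | aaab => ab => ε
  | aaa => a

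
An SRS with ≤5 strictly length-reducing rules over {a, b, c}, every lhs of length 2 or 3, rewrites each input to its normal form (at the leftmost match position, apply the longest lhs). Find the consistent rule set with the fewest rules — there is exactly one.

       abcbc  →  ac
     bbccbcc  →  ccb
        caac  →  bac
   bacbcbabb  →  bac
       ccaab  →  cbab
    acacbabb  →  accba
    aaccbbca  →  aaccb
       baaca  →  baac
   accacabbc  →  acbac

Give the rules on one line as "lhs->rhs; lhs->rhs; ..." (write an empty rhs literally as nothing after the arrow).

aca->ac; bb->; bc->b; ca->b

  | abcbc => abbc => ac
  | bbccbcc => ccbcc => ccbc => ccb
  | caac => bac
  | bacbcbabb => bacbbabb => bacabb => bacbb => bac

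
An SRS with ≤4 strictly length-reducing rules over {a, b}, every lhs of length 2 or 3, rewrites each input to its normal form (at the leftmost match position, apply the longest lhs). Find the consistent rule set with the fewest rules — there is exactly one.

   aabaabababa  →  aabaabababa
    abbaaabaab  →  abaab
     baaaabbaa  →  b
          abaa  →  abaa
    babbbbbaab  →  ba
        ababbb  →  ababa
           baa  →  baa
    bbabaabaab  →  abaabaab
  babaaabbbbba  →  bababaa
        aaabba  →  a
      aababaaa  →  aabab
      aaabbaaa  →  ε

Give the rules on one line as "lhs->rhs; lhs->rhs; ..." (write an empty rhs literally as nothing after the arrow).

  | aabaabababa
  | abbaaabaab => aaaabaab => abaab
  | baaaabbaa => babbaa => baaa => b
  | abaa

aaa->; bb->; bbb->ba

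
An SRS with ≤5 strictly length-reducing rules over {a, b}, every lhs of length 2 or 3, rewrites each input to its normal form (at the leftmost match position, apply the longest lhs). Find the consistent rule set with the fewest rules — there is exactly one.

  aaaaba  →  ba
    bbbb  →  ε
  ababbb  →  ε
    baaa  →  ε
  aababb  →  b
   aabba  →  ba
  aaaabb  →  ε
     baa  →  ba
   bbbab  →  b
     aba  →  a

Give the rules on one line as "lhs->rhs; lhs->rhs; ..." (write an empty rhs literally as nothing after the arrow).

  | aaaaba => baba => ba
  | bbbb => bb => ε
  | ababbb => abbb => bb => ε
  | baaa => bb => ε

aa->a; aaa->b; ab->; bb->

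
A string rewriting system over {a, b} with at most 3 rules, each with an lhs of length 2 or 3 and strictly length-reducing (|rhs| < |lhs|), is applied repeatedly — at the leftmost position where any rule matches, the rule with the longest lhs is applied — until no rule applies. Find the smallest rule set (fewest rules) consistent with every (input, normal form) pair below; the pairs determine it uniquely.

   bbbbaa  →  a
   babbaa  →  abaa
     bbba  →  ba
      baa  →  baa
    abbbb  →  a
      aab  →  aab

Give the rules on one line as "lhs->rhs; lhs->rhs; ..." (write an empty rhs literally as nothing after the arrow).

bab->a; bb->; bba->

  | bbbbaa => bbaa => a
  | babbaa => abaa
  | bbba => ba
  | baa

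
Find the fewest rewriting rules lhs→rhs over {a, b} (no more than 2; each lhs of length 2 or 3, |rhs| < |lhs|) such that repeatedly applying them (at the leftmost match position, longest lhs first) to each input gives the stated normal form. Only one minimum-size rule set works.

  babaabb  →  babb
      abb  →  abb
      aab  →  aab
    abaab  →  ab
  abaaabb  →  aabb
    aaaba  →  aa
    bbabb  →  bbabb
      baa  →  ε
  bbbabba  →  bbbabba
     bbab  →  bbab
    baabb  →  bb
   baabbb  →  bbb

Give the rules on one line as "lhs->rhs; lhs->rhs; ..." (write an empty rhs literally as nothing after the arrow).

  | babaabb => babb
  | abb
  | aab
  | abaab => ab

aba->; baa->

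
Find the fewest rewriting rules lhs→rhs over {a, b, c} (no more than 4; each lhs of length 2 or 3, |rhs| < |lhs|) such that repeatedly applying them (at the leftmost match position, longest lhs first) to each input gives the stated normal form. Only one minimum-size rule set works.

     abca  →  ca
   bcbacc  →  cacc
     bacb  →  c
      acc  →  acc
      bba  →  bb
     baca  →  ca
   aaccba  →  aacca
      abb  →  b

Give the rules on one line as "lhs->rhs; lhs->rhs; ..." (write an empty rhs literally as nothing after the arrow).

ab->; ba->b; bc->c; cb->c

  | abca => ca
  | bcbacc => cbacc => cacc
  | bacb => bcb => cb => c
  | acc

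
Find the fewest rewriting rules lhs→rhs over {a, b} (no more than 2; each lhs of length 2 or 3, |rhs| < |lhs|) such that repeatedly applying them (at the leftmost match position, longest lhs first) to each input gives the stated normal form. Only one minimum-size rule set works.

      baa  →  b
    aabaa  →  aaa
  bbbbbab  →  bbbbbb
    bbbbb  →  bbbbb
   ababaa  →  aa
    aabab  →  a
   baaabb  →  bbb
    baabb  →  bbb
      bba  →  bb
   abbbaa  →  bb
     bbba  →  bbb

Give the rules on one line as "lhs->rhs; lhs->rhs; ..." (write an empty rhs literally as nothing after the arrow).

ab->; ba->b

  | baa => ba => b
  | aabaa => aaa
  | bbbbbab => bbbbbb
  | bbbbb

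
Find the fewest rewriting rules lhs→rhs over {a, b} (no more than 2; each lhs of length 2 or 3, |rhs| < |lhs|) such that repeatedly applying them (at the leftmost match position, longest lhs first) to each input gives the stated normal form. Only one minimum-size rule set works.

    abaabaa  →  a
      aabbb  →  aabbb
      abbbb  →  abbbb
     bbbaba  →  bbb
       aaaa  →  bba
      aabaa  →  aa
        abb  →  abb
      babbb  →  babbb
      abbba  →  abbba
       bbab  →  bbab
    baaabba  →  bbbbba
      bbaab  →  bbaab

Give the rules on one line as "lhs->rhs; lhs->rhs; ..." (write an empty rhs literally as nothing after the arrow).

aaa->bb; aba->

  | abaabaa => abaa => a
  | aabbb
  | abbbb
  | bbbaba => bbb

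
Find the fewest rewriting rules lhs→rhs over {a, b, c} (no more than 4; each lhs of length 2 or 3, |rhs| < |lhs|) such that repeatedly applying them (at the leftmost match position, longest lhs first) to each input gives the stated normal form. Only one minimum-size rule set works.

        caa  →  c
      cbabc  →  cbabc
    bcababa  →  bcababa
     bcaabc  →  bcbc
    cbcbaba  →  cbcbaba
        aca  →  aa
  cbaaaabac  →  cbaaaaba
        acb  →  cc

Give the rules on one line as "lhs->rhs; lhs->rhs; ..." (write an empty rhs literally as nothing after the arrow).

  | caa => c
  | cbabc
  | bcababa
  | bcaabc => bcbc

ac->a; acb->cc; caa->c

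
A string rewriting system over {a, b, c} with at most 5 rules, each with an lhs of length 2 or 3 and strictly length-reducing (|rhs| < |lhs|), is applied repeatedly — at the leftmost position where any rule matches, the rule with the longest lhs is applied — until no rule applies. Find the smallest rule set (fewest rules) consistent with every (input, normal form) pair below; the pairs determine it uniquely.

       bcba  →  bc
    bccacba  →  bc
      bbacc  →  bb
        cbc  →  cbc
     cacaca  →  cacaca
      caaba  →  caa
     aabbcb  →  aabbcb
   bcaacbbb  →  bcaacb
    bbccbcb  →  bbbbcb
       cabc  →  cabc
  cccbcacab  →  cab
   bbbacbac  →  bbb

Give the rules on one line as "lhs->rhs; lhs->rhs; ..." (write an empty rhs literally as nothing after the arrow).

ba->; cbb->c; cc->b; ccc->cb

  | bcba => bc
  | bccacba => bbacba => bcba => bc
  | bbacc => bcc => bb
  | cbc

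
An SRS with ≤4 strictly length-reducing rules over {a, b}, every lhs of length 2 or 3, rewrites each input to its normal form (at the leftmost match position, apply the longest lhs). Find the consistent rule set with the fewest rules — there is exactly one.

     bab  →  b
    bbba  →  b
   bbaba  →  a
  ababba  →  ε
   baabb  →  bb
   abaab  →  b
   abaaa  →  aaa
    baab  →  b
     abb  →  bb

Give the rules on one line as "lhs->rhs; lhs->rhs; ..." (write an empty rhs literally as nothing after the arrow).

  | bab => ab => b
  | bbba => b
  | bbaba => ba => a
  | ababba => babba => abba => bba => ε

ab->b; ba->a; bba->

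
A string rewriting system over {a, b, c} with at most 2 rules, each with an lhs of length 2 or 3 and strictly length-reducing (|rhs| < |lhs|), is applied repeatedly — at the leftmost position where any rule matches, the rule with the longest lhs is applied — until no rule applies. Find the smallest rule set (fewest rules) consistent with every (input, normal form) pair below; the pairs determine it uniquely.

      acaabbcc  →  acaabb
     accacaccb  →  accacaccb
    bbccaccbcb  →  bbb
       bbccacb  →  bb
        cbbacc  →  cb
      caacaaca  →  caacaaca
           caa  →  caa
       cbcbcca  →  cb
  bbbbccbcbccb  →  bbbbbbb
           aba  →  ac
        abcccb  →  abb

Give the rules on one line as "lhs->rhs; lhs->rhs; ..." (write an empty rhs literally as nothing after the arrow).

  | acaabbcc => acaabbc => acaabb
  | accacaccb
  | bbccaccbcb => bbcaccbcb => bbaccbcb => bcccbcb => bccbcb => bcbcb => bbcb => bbb
  | bbccacb => bbcacb => bbacb => bccb => bcb => bb

ba->c; bc->b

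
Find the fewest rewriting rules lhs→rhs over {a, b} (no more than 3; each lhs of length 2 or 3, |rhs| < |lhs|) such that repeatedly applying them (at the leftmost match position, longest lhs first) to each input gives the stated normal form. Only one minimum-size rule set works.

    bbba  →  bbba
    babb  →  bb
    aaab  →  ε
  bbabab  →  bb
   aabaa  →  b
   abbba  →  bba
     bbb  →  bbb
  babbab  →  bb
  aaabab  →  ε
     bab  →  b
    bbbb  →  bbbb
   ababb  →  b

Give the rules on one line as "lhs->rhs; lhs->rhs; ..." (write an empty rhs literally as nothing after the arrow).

aa->; ab->

  | bbba
  | babb => bb
  | aaab => ab => ε
  | bbabab => bbab => bb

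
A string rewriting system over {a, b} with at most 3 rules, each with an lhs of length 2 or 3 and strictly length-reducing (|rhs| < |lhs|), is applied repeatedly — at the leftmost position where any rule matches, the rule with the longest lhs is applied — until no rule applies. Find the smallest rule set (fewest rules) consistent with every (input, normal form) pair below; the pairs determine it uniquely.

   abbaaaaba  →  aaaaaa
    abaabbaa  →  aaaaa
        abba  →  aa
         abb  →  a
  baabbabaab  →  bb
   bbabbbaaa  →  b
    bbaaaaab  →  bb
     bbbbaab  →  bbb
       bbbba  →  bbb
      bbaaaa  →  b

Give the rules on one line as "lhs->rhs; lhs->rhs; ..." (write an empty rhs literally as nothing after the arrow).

  | abbaaaaba => abaaaaba => aaaaaba => aaaaaa
  | abaabbaa => aaabbaa => aaabaa => aaaaa
  | abba => aba => aa
  | abb => ab => a

ab->a; ba->b; bba->b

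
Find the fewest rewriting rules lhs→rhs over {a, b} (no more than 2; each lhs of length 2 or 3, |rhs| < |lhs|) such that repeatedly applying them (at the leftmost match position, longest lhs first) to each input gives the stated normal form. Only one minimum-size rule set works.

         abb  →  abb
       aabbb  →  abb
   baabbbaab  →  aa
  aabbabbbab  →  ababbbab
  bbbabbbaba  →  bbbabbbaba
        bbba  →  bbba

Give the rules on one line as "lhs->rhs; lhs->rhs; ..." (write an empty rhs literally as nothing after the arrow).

  | abb
  | aabbb => abb
  | baabbbaab => aabbbaab => abbaab => abaab => aaab => aa
  | aabbabbbab => ababbbab

aab->a; baa->aa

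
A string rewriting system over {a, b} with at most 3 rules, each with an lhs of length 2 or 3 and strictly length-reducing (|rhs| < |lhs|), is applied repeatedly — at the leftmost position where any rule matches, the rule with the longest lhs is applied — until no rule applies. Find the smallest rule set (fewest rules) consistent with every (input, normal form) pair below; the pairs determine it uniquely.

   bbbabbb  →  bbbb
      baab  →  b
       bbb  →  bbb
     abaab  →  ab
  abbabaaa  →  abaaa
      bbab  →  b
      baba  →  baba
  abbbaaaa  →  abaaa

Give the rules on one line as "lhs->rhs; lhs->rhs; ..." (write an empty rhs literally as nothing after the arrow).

  | bbbabbb => bbbb
  | baab => b
  | bbb
  | abaab => ab

aab->; bba->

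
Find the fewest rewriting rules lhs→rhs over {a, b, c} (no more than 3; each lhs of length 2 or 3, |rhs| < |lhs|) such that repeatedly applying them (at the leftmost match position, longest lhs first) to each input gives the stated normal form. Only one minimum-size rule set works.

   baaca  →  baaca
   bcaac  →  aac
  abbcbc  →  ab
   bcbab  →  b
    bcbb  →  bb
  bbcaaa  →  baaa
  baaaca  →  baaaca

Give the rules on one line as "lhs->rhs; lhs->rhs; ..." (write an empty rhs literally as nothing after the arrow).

  | baaca
  | bcaac => aac
  | abbcbc => abbc => ab
  | bcbab => bab => b

bab->b; bc->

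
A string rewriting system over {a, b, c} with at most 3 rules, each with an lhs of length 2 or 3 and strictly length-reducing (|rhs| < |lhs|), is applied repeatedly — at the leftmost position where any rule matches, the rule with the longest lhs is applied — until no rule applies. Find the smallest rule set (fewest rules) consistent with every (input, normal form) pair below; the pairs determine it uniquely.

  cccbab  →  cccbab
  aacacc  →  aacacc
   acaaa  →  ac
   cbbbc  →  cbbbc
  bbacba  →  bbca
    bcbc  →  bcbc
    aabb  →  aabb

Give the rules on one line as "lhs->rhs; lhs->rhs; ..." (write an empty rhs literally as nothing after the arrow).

aaa->; acb->c

  | cccbab
  | aacacc
  | acaaa => ac
  | cbbbc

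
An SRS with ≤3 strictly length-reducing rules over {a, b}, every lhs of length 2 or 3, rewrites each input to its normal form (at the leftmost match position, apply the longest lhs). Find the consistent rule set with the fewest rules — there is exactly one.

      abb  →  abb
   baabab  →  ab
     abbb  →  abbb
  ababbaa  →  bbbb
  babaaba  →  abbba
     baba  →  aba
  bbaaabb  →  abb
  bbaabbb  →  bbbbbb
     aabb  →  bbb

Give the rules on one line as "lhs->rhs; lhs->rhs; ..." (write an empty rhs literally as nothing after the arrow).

  | abb
  | baabab => bbbab => bbab => bab => ab
  | abbb
  | ababbaa => aabbaa => bbbaa => bbbb

aa->b; bab->ab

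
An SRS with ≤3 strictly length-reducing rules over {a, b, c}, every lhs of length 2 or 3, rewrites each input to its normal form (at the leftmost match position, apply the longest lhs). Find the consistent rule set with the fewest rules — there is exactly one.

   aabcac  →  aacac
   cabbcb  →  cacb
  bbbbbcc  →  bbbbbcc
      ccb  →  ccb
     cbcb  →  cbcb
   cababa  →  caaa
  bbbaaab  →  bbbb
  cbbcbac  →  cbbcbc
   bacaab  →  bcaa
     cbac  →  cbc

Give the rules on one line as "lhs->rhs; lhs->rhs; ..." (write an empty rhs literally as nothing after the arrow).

ab->a; ba->b

  | aabcac => aacac
  | cabbcb => cabcb => cacb
  | bbbbbcc
  | ccb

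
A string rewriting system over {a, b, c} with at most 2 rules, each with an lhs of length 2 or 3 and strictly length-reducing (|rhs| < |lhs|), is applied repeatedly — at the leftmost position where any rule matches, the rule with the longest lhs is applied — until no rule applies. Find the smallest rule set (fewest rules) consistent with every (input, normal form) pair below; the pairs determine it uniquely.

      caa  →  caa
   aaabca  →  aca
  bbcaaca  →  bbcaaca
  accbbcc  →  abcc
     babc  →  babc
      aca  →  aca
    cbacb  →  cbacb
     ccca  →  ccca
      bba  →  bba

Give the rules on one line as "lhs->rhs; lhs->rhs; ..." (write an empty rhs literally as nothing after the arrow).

  | caa
  | aaabca => aca
  | bbcaaca
  | accbbcc => abcc

aab->; ccb->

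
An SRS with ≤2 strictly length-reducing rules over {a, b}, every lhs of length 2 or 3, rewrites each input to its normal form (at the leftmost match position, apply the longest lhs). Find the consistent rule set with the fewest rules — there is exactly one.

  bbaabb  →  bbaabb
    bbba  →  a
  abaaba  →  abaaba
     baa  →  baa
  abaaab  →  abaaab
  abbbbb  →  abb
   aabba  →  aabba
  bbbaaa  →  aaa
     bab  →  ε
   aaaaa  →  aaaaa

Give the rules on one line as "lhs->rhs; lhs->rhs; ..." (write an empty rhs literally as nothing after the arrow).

  | bbaabb
  | bbba => a
  | abaaba
  | baa

bab->; bbb->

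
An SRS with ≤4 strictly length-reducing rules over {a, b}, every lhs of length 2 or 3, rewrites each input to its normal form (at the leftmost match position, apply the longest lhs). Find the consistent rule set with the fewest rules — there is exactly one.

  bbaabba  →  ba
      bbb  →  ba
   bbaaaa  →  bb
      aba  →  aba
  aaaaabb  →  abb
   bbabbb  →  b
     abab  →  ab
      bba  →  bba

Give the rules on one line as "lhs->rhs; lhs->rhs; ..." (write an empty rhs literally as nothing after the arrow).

  | bbaabba => bbbba => baba => ba
  | bbb => ba
  | bbaaaa => bbaa => bb
  | aba

aa->; bab->b; bbb->ba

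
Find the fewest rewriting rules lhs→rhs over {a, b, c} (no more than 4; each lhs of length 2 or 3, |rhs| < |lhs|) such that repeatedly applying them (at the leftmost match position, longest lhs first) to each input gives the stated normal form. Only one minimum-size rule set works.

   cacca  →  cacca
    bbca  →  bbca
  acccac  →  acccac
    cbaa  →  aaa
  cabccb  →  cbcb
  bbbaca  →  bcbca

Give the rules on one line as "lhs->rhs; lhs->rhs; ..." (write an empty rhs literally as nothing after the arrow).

abc->b; bba->cb; cba->aa

  | cacca
  | bbca
  | acccac
  | cbaa => aaa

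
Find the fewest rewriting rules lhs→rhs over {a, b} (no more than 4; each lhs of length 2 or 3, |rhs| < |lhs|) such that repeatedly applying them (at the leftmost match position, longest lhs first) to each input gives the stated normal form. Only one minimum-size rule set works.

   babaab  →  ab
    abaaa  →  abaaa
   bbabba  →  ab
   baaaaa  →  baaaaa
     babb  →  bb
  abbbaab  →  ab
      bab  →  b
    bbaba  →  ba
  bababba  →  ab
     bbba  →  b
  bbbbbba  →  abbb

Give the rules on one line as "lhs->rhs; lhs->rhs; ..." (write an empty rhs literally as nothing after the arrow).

aab->ba; bab->b; bba->ab

  | babaab => baab => bba => ab
  | abaaa
  | bbabba => abbba => abab => ab
  | baaaaa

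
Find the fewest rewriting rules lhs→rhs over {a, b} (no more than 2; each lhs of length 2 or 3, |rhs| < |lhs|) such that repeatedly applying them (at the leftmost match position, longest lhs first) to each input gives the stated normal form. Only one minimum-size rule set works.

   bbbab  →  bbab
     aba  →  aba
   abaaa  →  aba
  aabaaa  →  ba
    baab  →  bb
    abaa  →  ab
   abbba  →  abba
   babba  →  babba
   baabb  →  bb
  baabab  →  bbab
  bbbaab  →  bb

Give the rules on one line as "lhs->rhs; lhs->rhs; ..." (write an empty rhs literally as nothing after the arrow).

  | bbbab => bbab
  | aba
  | abaaa => aba
  | aabaaa => baaa => ba

aa->; bbb->bb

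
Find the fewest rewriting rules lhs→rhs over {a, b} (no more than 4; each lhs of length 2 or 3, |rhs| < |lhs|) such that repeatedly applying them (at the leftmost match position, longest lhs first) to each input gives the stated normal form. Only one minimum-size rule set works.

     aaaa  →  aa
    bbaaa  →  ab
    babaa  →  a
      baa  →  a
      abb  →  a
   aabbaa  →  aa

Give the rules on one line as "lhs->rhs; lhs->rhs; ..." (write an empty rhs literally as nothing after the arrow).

aaa->ab; aba->aa; ba->; bb->

  | aaaa => aba => aa
  | bbaaa => aaa => ab
  | babaa => baa => a
  | baa => a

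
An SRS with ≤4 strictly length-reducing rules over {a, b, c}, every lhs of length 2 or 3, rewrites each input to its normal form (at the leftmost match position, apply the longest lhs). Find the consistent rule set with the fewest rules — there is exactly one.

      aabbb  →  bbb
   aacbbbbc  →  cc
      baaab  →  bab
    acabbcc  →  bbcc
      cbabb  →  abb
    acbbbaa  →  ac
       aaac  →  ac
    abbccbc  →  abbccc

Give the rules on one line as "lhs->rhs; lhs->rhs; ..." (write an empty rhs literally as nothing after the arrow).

aa->; cab->ab; cb->c

  | aabbb => bbb
  | aacbbbbc => cbbbbc => cbbbc => cbbc => cbc => cc
  | baaab => bab
  | acabbcc => aabbcc => bbcc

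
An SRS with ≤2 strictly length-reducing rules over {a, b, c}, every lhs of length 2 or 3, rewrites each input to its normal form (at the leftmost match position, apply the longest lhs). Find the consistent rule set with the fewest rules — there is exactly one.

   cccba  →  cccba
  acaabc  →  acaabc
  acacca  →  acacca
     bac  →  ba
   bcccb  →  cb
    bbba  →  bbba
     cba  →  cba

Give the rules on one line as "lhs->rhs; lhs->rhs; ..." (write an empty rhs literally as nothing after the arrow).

bac->ba; bcc->

  | cccba
  | acaabc
  | acacca
  | bac => ba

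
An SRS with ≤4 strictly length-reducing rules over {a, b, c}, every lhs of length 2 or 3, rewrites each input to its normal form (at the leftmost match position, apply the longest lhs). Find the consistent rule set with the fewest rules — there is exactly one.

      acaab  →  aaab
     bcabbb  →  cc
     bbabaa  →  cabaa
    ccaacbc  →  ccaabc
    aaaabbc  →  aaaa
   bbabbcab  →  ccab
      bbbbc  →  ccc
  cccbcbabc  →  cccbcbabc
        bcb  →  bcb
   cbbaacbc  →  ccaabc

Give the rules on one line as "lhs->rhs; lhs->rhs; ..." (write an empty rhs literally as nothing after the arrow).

  | acaab => aaab
  | bcabbb => bcacb => bbbb => cbb => cc
  | bbabaa => cabaa
  | ccaacbc => ccaabc

ac->a; bb->c; cac->bb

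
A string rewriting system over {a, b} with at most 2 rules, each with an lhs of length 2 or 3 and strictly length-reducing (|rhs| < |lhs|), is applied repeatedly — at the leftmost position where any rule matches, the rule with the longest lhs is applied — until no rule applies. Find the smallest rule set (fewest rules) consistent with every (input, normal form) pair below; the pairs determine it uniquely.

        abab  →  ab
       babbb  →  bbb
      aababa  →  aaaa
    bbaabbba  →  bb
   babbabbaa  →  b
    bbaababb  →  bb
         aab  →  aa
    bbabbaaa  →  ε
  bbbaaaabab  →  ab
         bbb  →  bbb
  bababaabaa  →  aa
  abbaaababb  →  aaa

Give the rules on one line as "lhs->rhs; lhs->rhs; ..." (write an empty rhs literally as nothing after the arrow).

  | abab => ab
  | babbb => bbb
  | aababa => aaaba => aaaa
  | bbaabbba => babbba => bbba => bb

aab->aa; ba->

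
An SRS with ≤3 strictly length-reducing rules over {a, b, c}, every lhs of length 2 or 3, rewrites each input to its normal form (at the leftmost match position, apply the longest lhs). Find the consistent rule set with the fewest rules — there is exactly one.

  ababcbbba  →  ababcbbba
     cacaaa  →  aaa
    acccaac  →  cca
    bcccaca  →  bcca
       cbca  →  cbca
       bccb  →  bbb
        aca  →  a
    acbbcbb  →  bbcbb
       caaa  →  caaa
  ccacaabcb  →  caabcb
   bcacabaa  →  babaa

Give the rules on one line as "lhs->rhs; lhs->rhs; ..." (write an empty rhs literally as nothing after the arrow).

ac->; cac->; ccb->bb

  | ababcbbba
  | cacaaa => aaa
  | acccaac => ccaac => cca
  | bcccaca => bcca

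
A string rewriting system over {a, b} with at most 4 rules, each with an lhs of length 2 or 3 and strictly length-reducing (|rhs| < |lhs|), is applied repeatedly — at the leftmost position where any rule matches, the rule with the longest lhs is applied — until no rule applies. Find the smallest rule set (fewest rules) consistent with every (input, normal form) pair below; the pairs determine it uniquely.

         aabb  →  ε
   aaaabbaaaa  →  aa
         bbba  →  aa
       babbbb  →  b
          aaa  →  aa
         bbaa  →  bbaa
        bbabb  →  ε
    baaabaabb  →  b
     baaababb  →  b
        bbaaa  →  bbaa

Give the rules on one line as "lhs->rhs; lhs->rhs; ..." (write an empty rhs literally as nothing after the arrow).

aaa->aa; ab->; aba->aa; bbb->ab

  | aabb => ab => ε
  | aaaabbaaaa => aaabbaaaa => aabbaaaa => abaaaa => aaaaa => aaaa => aaa => aa
  | bbba => aba => aa
  | babbbb => bbbb => abb => b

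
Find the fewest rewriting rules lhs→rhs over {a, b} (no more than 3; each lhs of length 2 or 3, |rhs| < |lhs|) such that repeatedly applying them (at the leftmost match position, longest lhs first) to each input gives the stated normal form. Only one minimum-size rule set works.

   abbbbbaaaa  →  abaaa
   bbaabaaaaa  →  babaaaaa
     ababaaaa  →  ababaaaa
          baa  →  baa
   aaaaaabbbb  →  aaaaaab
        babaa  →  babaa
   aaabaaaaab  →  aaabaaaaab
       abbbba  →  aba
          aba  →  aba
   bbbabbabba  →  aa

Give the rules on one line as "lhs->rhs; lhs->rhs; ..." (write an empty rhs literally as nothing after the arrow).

bba->b; bbb->

  | abbbbbaaaa => abbaaaa => abaaa
  | bbaabaaaaa => babaaaaa
  | ababaaaa
  | baa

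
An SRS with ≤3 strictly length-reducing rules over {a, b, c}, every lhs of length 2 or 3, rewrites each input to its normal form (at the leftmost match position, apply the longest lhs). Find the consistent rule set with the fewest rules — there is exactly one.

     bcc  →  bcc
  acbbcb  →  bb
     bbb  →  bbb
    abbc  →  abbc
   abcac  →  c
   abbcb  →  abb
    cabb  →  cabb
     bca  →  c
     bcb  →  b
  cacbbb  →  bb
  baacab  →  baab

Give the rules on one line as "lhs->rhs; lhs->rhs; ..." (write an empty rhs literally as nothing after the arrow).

  | bcc
  | acbbcb => bbcb => bb
  | bbb
  | abbc

ac->; bca->c; cb->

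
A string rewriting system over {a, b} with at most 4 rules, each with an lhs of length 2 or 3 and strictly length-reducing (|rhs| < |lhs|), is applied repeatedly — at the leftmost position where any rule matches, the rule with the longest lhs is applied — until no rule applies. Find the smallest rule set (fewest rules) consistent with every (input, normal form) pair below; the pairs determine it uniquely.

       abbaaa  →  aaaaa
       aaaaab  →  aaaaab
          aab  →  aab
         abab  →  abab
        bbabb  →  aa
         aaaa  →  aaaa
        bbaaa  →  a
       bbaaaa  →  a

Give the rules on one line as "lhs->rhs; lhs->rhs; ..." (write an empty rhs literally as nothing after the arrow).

  | abbaaa => aaaaa
  | aaaaab
  | aab
  | abab

abb->aa; bb->a; bba->bb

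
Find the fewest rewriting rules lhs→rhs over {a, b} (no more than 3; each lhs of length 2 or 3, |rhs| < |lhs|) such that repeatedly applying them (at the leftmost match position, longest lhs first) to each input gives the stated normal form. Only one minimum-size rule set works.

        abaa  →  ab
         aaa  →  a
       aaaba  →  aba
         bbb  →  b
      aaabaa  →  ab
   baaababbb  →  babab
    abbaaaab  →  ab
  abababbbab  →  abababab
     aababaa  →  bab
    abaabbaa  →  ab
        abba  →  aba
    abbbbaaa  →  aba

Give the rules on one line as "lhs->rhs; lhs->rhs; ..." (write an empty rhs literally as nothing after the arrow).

aa->; bb->b

  | abaa => ab
  | aaa => a
  | aaaba => aba
  | bbb => bb => b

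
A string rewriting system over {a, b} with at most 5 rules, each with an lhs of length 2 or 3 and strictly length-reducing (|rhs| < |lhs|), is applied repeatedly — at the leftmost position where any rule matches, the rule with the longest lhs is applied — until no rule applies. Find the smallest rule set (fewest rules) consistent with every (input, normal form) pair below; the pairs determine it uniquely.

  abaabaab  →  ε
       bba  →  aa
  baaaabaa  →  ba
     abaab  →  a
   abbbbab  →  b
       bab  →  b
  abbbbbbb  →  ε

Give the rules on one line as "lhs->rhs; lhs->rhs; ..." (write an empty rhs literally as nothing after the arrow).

aaa->a; ab->; bb->; bba->aa

  | abaabaab => aabaab => aaab => ab => ε
  | bba => aa
  | baaaabaa => baabaa => baaa => ba
  | abaab => aab => a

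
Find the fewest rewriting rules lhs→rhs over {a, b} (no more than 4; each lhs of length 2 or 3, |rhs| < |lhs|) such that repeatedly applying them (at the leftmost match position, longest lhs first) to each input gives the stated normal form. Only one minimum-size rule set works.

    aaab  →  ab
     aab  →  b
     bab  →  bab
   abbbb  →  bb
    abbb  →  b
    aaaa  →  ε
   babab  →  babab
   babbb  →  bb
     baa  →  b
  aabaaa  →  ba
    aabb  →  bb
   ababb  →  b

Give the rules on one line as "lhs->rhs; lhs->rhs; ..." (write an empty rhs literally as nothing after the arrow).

  | aaab => ab
  | aab => b
  | bab
  | abbbb => bbbb => bb

aa->; abb->bb; bbb->b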